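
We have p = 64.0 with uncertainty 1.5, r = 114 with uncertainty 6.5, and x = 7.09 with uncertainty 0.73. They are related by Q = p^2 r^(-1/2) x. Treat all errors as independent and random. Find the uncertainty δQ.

Each factor contributes (exponent × relative error)² to (δQ/Q)²:
  (2·δp/p)² = (2×0.0234)² = 0.00220;  (−½·δr/r)² = (-0.5×0.0570)² = 0.000813;  (1·δx/x)² = (1×0.103)² = 0.0106
δQ/Q = √(0.0136) = 0.117
Q = 2720, so δQ = 0.117 × 2720 = 317.

317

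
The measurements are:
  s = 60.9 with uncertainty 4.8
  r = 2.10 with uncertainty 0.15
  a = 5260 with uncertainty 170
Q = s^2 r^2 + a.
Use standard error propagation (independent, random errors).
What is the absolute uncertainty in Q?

Let p = s^2·r^2 = 16400. δp/p = √((2·δs/s)² + (2·δr/r)²) = √(0.0248 + 0.0204) = 0.213, so δp = 3480.
Q = p + a: δQ = √(δp² + δa²) = √(1.21e+07 + 28900) = 3480

3480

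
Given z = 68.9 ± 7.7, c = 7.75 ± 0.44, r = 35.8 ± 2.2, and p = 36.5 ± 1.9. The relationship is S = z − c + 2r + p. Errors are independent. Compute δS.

9.08

For a sum/difference, combine absolute errors in quadrature:
  (δz)² = 59.3;  (δc)² = 0.194;  (2·δr)² = 19.4;  (δp)² = 3.61
δS = √(82.5) = 9.08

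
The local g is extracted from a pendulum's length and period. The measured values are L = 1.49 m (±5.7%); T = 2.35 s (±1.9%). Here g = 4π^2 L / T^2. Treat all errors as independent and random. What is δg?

0.730 m/s^2

g is a product of powers, so relative uncertainties combine in quadrature:
  (1·δL/L)² = (1×0.0570)² = 0.00325;  (-2·δT/T)² = (-2×0.0190)² = 0.00144
δg/g = √(0.00469) = 0.0685
g = 10.7 m/s^2, so δg = 0.0685 × 10.7 = 0.730 m/s^2.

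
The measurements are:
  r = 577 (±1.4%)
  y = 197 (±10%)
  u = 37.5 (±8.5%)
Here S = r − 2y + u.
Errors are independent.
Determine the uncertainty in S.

For a sum/difference, combine absolute errors in quadrature:
  (δr)² = 65.3;  (2·δy)² = 1550;  (δu)² = 10.2
δS = √(1630) = 40.3

40.3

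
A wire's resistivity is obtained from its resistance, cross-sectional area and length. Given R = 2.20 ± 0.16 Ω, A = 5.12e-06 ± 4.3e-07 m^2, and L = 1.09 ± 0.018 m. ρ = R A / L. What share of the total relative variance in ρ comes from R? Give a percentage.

(δρ/ρ)² = (1·δR/R)² + (1·δA/A)² + (-1·δL/L)²
  R term: (1×0.0727)² = 0.00529
  A term: (1×0.0840)² = 0.00705
  L term: (-1×0.0165)² = 0.000273
Total = 0.0126. Share from R = 0.00529/0.0126 = 0.419.

41.9%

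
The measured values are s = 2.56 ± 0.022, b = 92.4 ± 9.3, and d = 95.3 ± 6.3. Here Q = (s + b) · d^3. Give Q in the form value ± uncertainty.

Let u = s + b = 95.0. δu = √(δs² + δb²) = √(0.000484 + 86.5) = 9.30, so δu/u = 0.0979.
Q is then a monomial in u, d:
δQ/Q = √((δu/u)² + (3·δd/d)²) = √(0.00959 + 0.0393) = 0.221
Q = 8.22e+07, so δQ = 0.221 × 8.22e+07 = 1.82e+07.

(8.22 ± 1.82) × 10^7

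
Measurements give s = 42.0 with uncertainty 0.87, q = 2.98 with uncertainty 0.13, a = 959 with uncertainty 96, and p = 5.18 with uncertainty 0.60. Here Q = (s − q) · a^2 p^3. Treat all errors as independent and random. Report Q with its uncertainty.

(4.99 ± 2.00) × 10^9

Let u = s − q = 39.0. δu = √(δs² + δq²) = √(0.757 + 0.0169) = 0.880, so δu/u = 0.0225.
Q is then a monomial in u, a, p:
δQ/Q = √((δu/u)² + (2·δa/a)² + (3·δp/p)²) = √(0.000508 + 0.0401 + 0.121) = 0.402
Q = 4.99e+09, so δQ = 0.402 × 4.99e+09 = 2e+09.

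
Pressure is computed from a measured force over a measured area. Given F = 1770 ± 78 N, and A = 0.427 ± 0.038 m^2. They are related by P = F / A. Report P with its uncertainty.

Products/powers → add relative errors in quadrature, weighted by exponent:
  (1·δF/F)² = (1×0.0441)² = 0.00194;  (-1·δA/A)² = (-1×0.0890)² = 0.00792
δP/P = √(0.00986) = 0.0993
P = 4150 Pa, so δP = 0.0993 × 4150 = 412 Pa.

4150 ± 412 Pa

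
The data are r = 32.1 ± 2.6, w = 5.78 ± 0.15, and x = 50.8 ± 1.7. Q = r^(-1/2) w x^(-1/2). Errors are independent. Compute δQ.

0.00729

Since Q is a product/quotient, work with relative uncertainties:
  (−½·δr/r)² = (-0.5×0.0810)² = 0.00164;  (1·δw/w)² = (1×0.0260)² = 0.000673;  (−½·δx/x)² = (-0.5×0.0335)² = 0.000280
δQ/Q = √(0.00259) = 0.0509
Q = 0.143, so δQ = 0.0509 × 0.143 = 0.00729.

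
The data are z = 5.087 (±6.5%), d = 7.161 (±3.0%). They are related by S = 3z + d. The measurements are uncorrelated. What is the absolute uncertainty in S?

1.01

Each term contributes (cᵢ δxᵢ)² to (δS)²:
  (3·δz)² = 0.984;  (δd)² = 0.0462
δS = √(1.03) = 1.01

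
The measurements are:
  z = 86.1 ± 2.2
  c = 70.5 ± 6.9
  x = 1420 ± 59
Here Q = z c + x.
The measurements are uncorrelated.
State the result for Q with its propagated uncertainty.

Let p = z·c = 6070. δp/p = √((1·δz/z)² + (1·δc/c)²) = √(0.000653 + 0.00958) = 0.101, so δp = 614.
Q = p + x: δQ = √(δp² + δx²) = √(3.77e+05 + 3480) = 617
Q = 7490.

7490 ± 617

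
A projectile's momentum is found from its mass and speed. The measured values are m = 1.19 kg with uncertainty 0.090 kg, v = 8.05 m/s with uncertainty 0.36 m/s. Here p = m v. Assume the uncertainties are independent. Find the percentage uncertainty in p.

8.79%

Since p is a product/quotient, work with relative uncertainties:
  (1·δm/m)² = (1×0.0756)² = 0.00572;  (1·δv/v)² = (1×0.0447)² = 0.00200
δp/p = √(0.00772) = 0.0879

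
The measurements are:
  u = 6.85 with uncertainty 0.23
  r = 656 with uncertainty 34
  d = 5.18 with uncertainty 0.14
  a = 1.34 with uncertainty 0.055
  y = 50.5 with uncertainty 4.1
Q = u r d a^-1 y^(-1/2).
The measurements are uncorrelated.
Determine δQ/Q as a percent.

8.88%

Each factor contributes (exponent × relative error)² to (δQ/Q)²:
  (1·δu/u)² = (1×0.0336)² = 0.00113;  (1·δr/r)² = (1×0.0518)² = 0.00269;  (1·δd/d)² = (1×0.0270)² = 0.000730;  (-1·δa/a)² = (-1×0.0410)² = 0.00168;  (−½·δy/y)² = (-0.5×0.0812)² = 0.00165
δQ/Q = √(0.00788) = 0.0888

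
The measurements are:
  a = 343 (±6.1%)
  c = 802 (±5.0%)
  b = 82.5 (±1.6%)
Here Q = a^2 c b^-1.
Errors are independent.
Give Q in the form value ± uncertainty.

Since Q is a product/quotient, work with relative uncertainties:
  (2·δa/a)² = (2×0.0610)² = 0.0149;  (1·δc/c)² = (1×0.0500)² = 0.00250;  (-1·δb/b)² = (-1×0.0160)² = 0.000256
δQ/Q = √(0.0176) = 0.133
Q = 1.14e+06, so δQ = 0.133 × 1.14e+06 = 1.52e+05.

(1.14 ± 0.152) × 10^6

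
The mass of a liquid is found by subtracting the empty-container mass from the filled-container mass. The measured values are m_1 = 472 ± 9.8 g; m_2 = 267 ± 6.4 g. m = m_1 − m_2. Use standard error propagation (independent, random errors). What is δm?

11.7 g

Each term contributes (cᵢ δxᵢ)² to (δm)²:
  (δm_1)² = 96.0;  (δm_2)² = 41.0
δm = √(137) = 11.7 g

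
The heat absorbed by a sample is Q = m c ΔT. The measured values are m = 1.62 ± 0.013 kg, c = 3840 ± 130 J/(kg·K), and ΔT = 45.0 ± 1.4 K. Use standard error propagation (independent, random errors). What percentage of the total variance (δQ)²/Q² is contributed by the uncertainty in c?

52.6%

(δQ/Q)² = (1·δm/m)² + (1·δc/c)² + (1·δΔT/ΔT)²
  m term: (1×0.00802)² = 6.44e-05
  c term: (1×0.0339)² = 0.00115
  ΔT term: (1×0.0311)² = 0.000968
Total = 0.00218. Share from c = 0.00115/0.00218 = 0.526.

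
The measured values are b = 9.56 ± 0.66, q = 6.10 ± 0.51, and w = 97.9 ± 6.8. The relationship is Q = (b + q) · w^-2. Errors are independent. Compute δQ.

0.000243

Let u = b + q = 15.7. δu = √(δb² + δq²) = √(0.436 + 0.260) = 0.834, so δu/u = 0.0533.
Q is then a monomial in u, w:
δQ/Q = √((δu/u)² + (-2·δw/w)²) = √(0.00284 + 0.0193) = 0.149
Q = 0.00163, so δQ = 0.149 × 0.00163 = 0.000243.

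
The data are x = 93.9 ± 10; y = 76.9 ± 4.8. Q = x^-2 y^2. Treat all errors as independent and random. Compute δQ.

0.166

Q is a product of powers, so relative uncertainties combine in quadrature:
  (-2·δx/x)² = (-2×0.106)² = 0.0454;  (2·δy/y)² = (2×0.0624)² = 0.0156
δQ/Q = √(0.0610) = 0.247
Q = 0.671, so δQ = 0.247 × 0.671 = 0.166.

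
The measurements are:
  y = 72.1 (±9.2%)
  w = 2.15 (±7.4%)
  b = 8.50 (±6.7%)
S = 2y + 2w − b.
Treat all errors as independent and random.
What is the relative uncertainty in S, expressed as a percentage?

For a sum/difference, combine absolute errors in quadrature:
  (2·δy)² = 176;  (2·δw)² = 0.101;  (δb)² = 0.324
δS = √(176) = 13.3
S = 140, so δS/S = 13.3/140 = 0.0949.

9.49%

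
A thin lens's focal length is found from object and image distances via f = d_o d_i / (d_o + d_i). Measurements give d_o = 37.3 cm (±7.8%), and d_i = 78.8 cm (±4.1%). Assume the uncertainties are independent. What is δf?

∂f/∂d_o = (d_i/(d_o+d_i))² = 0.461;  ∂f/∂d_i = (d_o/(d_o+d_i))² = 0.103
δf = √((∂f/∂d_o · δd_o)² + (∂f/∂d_i · δd_i)²) = √(1.80 + 0.111) = 1.38 cm

1.38 cm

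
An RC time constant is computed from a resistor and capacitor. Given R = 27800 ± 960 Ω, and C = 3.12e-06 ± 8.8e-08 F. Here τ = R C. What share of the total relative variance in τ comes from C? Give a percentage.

(δτ/τ)² = (1·δR/R)² + (1·δC/C)²
  R term: (1×0.0345)² = 0.00119
  C term: (1×0.0282)² = 0.000796
Total = 0.00199. Share from C = 0.000796/0.00199 = 0.400.

40.0%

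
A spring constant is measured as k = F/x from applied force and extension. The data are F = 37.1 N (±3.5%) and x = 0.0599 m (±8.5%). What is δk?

56.9 N/m

k is a product of powers, so relative uncertainties combine in quadrature:
  (1·δF/F)² = (1×0.0350)² = 0.00123;  (-1·δx/x)² = (-1×0.0850)² = 0.00723
δk/k = √(0.00845) = 0.0919
k = 619 N/m, so δk = 0.0919 × 619 = 56.9 N/m.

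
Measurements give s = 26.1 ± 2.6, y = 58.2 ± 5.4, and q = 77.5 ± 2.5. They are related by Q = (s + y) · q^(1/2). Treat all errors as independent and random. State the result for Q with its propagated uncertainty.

742 ± 54.1

Let u = s + y = 84.3. δu = √(δs² + δy²) = √(6.76 + 29.2) = 5.99, so δu/u = 0.0711.
Q is then a monomial in u, q:
δQ/Q = √((δu/u)² + (½·δq/q)²) = √(0.00505 + 0.000260) = 0.0729
Q = 742, so δQ = 0.0729 × 742 = 54.1.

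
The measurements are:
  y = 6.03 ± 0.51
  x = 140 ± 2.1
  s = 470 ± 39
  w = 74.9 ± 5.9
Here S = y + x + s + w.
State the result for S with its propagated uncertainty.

S is a linear combination, so absolute uncertainties add in quadrature:
  (δy)² = 0.260;  (δx)² = 4.41;  (δs)² = 1520;  (δw)² = 34.8
δS = √(1560) = 39.5
S = 691.

691 ± 39.5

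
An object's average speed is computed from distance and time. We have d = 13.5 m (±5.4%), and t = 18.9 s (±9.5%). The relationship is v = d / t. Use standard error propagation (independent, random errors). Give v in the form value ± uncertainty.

For a monomial v ∝ d, t^-1, fractional errors add in quadrature:
  (1·δd/d)² = (1×0.0540)² = 0.00292;  (-1·δt/t)² = (-1×0.0950)² = 0.00903
δv/v = √(0.0119) = 0.109
v = 0.714 m/s, so δv = 0.109 × 0.714 = 0.0781 m/s.

0.714 ± 0.0781 m/s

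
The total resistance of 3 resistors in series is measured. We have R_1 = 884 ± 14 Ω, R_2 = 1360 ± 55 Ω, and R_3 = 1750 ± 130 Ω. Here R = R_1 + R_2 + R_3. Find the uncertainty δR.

142 Ω

Sums and differences: (δR)² = Σ (cᵢ δxᵢ)².
  (δR_1)² = 196;  (δR_2)² = 3020;  (δR_3)² = 16900
δR = √(20100) = 142 Ω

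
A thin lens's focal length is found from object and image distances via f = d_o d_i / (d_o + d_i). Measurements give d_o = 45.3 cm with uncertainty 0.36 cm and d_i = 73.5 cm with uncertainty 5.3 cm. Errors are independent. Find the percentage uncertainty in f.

2.79%

∂f/∂d_o = (d_i/(d_o+d_i))² = 0.383;  ∂f/∂d_i = (d_o/(d_o+d_i))² = 0.145
δf = √((∂f/∂d_o · δd_o)² + (∂f/∂d_i · δd_i)²) = √(0.0190 + 0.594) = 0.783 cm
f = 28.0 cm, so δf/f = 0.783/28.0 = 0.0279.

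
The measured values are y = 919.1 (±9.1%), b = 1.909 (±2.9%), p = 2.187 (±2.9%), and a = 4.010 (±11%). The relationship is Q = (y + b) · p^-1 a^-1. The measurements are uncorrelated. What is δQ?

Let u = y + b = 921.0. δu = √(δy² + δb²) = √(7000 + 0.00306) = 83.6, so δu/u = 0.0908.
Q is then a monomial in u, p, a:
δQ/Q = √((δu/u)² + (-1·δp/p)² + (-1·δa/a)²) = √(0.00825 + 0.000841 + 0.0121) = 0.146
Q = 105.0, so δQ = 0.146 × 105.0 = 15.3.

15.3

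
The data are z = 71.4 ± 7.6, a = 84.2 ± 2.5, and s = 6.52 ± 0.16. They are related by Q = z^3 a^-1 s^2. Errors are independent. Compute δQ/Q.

0.324

For a monomial Q ∝ z^3, a^-1, s^2, fractional errors add in quadrature:
  (3·δz/z)² = (3×0.106)² = 0.102;  (-1·δa/a)² = (-1×0.0297)² = 0.000882;  (2·δs/s)² = (2×0.0245)² = 0.00241
δQ/Q = √(0.105) = 0.324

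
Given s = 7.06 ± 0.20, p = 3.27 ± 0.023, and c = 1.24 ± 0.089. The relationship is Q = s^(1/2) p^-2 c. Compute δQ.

Relative error in a monomial: (δQ/Q)² = Σ (nᵢ · δxᵢ/xᵢ)².
  (½·δs/s)² = (0.5×0.0283)² = 0.000201;  (-2·δp/p)² = (-2×0.00703)² = 0.000198;  (1·δc/c)² = (1×0.0718)² = 0.00515
δQ/Q = √(0.00555) = 0.0745
Q = 0.308, so δQ = 0.0745 × 0.308 = 0.0230.

0.0230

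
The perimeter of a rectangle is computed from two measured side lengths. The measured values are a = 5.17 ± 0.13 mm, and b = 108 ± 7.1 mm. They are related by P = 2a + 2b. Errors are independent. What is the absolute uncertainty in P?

Absolute uncertainties add in quadrature for a linear combination:
  (2·δa)² = 0.0676;  (2·δb)² = 202
δP = √(202) = 14.2 mm

14.2 mm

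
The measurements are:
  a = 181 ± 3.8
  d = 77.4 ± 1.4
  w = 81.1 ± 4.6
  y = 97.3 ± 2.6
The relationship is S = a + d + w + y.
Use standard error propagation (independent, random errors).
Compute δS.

6.66

Sums and differences: (δS)² = Σ (cᵢ δxᵢ)².
  (δa)² = 14.4;  (δd)² = 1.96;  (δw)² = 21.2;  (δy)² = 6.76
δS = √(44.3) = 6.66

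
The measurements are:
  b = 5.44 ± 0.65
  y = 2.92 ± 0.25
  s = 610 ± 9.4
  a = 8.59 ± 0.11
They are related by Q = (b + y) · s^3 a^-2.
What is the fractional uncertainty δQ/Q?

Let u = b + y = 8.36. δu = √(δb² + δy²) = √(0.423 + 0.0625) = 0.696, so δu/u = 0.0833.
Q is then a monomial in u, s, a:
δQ/Q = √((δu/u)² + (3·δs/s)² + (-2·δa/a)²) = √(0.00694 + 0.00214 + 0.000656) = 0.0987

0.0987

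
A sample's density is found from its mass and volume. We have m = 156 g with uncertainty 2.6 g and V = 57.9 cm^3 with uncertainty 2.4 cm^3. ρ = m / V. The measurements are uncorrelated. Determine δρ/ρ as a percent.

4.47%

ρ is a product of powers, so relative uncertainties combine in quadrature:
  (1·δm/m)² = (1×0.0167)² = 0.000278;  (-1·δV/V)² = (-1×0.0415)² = 0.00172
δρ/ρ = √(0.00200) = 0.0447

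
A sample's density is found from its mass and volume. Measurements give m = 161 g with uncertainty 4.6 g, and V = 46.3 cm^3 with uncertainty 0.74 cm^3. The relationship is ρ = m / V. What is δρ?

0.114 g/cm^3

Since ρ is a product/quotient, work with relative uncertainties:
  (1·δm/m)² = (1×0.0286)² = 0.000816;  (-1·δV/V)² = (-1×0.0160)² = 0.000255
δρ/ρ = √(0.00107) = 0.0327
ρ = 3.48 g/cm^3, so δρ = 0.0327 × 3.48 = 0.114 g/cm^3.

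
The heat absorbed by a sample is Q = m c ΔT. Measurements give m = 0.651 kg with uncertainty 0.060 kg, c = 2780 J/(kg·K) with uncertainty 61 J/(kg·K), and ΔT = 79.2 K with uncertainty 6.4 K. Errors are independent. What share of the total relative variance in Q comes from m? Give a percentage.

(δQ/Q)² = (1·δm/m)² + (1·δc/c)² + (1·δΔT/ΔT)²
  m term: (1×0.0922)² = 0.00849
  c term: (1×0.0219)² = 0.000481
  ΔT term: (1×0.0808)² = 0.00653
Total = 0.0155. Share from m = 0.00849/0.0155 = 0.548.

54.8%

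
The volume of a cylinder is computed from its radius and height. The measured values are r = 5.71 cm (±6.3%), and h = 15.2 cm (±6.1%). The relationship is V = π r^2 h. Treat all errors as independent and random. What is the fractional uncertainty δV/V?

0.140

Relative error in a monomial: (δV/V)² = Σ (nᵢ · δxᵢ/xᵢ)².
  (2·δr/r)² = (2×0.0630)² = 0.0159;  (1·δh/h)² = (1×0.0610)² = 0.00372
δV/V = √(0.0196) = 0.140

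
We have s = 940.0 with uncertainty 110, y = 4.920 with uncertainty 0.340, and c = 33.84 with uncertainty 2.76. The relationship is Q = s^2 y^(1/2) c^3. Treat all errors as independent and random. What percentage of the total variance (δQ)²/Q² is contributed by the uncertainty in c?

(δQ/Q)² = (2·δs/s)² + (½·δy/y)² + (3·δc/c)²
  s term: (2×0.117)² = 0.0548
  y term: (0.5×0.0691)² = 0.00119
  c term: (3×0.0816)² = 0.0599
Total = 0.116. Share from c = 0.0599/0.116 = 0.517.

51.7%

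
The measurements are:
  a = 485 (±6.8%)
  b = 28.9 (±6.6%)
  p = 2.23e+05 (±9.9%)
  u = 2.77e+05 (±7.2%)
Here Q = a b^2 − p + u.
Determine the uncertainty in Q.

Let w = a·b^2 = 4.05e+05. δw/w = √((1·δa/a)² + (2·δb/b)²) = √(0.00462 + 0.0174) = 0.148, so δw = 60100.
Q = w − p + u: δQ = √(δw² + δp² + δu²) = √(3.62e+09 + 4.87e+08 + 3.98e+08) = 67100

67100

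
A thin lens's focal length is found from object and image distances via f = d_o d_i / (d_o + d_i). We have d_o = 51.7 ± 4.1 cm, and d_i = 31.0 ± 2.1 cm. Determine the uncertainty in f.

∂f/∂d_o = (d_i/(d_o+d_i))² = 0.141;  ∂f/∂d_i = (d_o/(d_o+d_i))² = 0.391
δf = √((∂f/∂d_o · δd_o)² + (∂f/∂d_i · δd_i)²) = √(0.332 + 0.674) = 1.00 cm

1.00 cm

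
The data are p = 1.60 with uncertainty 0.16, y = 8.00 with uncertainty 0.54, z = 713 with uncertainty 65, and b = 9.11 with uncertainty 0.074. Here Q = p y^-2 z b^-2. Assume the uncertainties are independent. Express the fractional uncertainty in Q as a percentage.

Q is a product of powers, so relative uncertainties combine in quadrature:
  (1·δp/p)² = (1×0.100)² = 0.0100;  (-2·δy/y)² = (-2×0.0675)² = 0.0182;  (1·δz/z)² = (1×0.0912)² = 0.00831;  (-2·δb/b)² = (-2×0.00812)² = 0.000264
δQ/Q = √(0.0368) = 0.192

19.2%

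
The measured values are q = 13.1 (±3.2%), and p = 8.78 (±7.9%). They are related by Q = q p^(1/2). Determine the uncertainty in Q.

1.97

Since Q is a product/quotient, work with relative uncertainties:
  (1·δq/q)² = (1×0.0320)² = 0.00102;  (½·δp/p)² = (0.5×0.0790)² = 0.00156
δQ/Q = √(0.00258) = 0.0508
Q = 38.8, so δQ = 0.0508 × 38.8 = 1.97.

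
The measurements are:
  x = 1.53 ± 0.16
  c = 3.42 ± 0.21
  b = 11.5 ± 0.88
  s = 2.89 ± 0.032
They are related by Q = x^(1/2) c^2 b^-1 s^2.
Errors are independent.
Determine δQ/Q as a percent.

Relative error in a monomial: (δQ/Q)² = Σ (nᵢ · δxᵢ/xᵢ)².
  (½·δx/x)² = (0.5×0.105)² = 0.00273;  (2·δc/c)² = (2×0.0614)² = 0.0151;  (-1·δb/b)² = (-1×0.0765)² = 0.00586;  (2·δs/s)² = (2×0.0111)² = 0.000490
δQ/Q = √(0.0242) = 0.155

15.5%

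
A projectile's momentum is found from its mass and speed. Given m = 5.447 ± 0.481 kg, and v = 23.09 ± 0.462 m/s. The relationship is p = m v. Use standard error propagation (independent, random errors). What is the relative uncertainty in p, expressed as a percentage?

Products/powers → add relative errors in quadrature, weighted by exponent:
  (1·δm/m)² = (1×0.0883)² = 0.00780;  (1·δv/v)² = (1×0.0200)² = 0.000400
δp/p = √(0.00820) = 0.0905

9.05%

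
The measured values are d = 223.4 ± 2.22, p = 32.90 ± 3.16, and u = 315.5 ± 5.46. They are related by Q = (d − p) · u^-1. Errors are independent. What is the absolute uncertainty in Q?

0.0161

Let w = d − p = 190.5. δw = √(δd² + δp²) = √(4.93 + 9.99) = 3.86, so δw/w = 0.0203.
Q is then a monomial in w, u:
δQ/Q = √((δw/w)² + (-1·δu/u)²) = √(0.000411 + 0.000299) = 0.0267
Q = 0.6038, so δQ = 0.0267 × 0.6038 = 0.0161.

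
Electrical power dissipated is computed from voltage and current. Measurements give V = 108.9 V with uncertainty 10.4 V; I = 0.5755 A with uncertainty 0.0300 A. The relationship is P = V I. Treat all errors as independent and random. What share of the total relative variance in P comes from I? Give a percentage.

(δP/P)² = (1·δV/V)² + (1·δI/I)²
  V term: (1×0.0955)² = 0.00912
  I term: (1×0.0521)² = 0.00272
Total = 0.0118. Share from I = 0.00272/0.0118 = 0.230.

23.0%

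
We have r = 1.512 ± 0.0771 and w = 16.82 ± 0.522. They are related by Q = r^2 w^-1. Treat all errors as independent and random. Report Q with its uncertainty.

0.1359 ± 0.0145

Products/powers → add relative errors in quadrature, weighted by exponent:
  (2·δr/r)² = (2×0.0510)² = 0.0104;  (-1·δw/w)² = (-1×0.0310)² = 0.000963
δQ/Q = √(0.0114) = 0.107
Q = 0.1359, so δQ = 0.107 × 0.1359 = 0.0145.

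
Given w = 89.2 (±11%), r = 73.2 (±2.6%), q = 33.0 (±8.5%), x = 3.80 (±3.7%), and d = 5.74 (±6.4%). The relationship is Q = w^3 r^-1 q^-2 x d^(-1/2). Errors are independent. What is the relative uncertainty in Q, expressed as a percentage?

37.5%

Since Q is a product/quotient, work with relative uncertainties:
  (3·δw/w)² = (3×0.110)² = 0.109;  (-1·δr/r)² = (-1×0.0260)² = 0.000676;  (-2·δq/q)² = (-2×0.0850)² = 0.0289;  (1·δx/x)² = (1×0.0370)² = 0.00137;  (−½·δd/d)² = (-0.5×0.0640)² = 0.00102
δQ/Q = √(0.141) = 0.375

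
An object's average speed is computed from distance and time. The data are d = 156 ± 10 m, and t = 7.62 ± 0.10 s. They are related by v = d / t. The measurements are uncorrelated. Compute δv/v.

For a monomial v ∝ d, t^-1, fractional errors add in quadrature:
  (1·δd/d)² = (1×0.0641)² = 0.00411;  (-1·δt/t)² = (-1×0.0131)² = 0.000172
δv/v = √(0.00428) = 0.0654

0.0654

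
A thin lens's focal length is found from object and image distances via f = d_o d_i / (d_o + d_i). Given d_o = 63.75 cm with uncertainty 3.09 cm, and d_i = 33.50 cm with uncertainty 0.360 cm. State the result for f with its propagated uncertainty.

21.96 ± 0.398 cm

∂f/∂d_o = (d_i/(d_o+d_i))² = 0.119;  ∂f/∂d_i = (d_o/(d_o+d_i))² = 0.430
δf = √((∂f/∂d_o · δd_o)² + (∂f/∂d_i · δd_i)²) = √(0.134 + 0.0239) = 0.398 cm
f = 21.96 cm.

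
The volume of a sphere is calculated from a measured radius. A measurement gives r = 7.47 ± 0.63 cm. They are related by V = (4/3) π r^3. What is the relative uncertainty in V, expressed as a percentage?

Each factor contributes (exponent × relative error)² to (δV/V)²:
  (3·δr/r)² = (3×0.0843)² = 0.0640
δV/V = √(0.0640) = 0.253

25.3%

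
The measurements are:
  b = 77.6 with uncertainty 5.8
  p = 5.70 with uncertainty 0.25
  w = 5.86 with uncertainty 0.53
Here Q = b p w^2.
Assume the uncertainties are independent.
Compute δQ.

Products/powers → add relative errors in quadrature, weighted by exponent:
  (1·δb/b)² = (1×0.0747)² = 0.00559;  (1·δp/p)² = (1×0.0439)² = 0.00192;  (2·δw/w)² = (2×0.0904)² = 0.0327
δQ/Q = √(0.0402) = 0.201
Q = 15200, so δQ = 0.201 × 15200 = 3050.

3050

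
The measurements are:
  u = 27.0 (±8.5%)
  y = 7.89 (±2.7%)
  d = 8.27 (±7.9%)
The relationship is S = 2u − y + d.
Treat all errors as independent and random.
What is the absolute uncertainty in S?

4.64

Each term contributes (cᵢ δxᵢ)² to (δS)²:
  (2·δu)² = 21.1;  (δy)² = 0.0454;  (δd)² = 0.427
δS = √(21.5) = 4.64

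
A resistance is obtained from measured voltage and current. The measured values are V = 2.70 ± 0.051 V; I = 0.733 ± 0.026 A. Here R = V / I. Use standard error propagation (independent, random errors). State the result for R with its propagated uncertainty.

Since R is a product/quotient, work with relative uncertainties:
  (1·δV/V)² = (1×0.0189)² = 0.000357;  (-1·δI/I)² = (-1×0.0355)² = 0.00126
δR/R = √(0.00161) = 0.0402
R = 3.68 Ω, so δR = 0.0402 × 3.68 = 0.148 Ω.

3.68 ± 0.148 Ω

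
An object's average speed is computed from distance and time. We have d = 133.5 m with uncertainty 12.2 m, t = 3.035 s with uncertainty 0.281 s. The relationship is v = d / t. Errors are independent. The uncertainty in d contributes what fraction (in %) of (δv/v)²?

(δv/v)² = (1·δd/d)² + (-1·δt/t)²
  d term: (1×0.0914)² = 0.00835
  t term: (-1×0.0926)² = 0.00857
Total = 0.0169. Share from d = 0.00835/0.0169 = 0.493.

49.3%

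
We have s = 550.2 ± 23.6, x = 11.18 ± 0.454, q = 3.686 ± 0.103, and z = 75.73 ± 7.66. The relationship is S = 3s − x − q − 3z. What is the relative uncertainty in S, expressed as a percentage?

5.28%

Absolute uncertainties add in quadrature for a linear combination:
  (3·δs)² = 5010;  (δx)² = 0.206;  (δq)² = 0.0106;  (3·δz)² = 528
δS = √(5540) = 74.4
S = 1409, so δS/S = 74.4/1409 = 0.0528.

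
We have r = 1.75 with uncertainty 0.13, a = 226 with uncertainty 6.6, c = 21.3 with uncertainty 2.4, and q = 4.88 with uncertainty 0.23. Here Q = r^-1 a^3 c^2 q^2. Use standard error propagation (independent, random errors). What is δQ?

Each factor contributes (exponent × relative error)² to (δQ/Q)²:
  (-1·δr/r)² = (-1×0.0743)² = 0.00552;  (3·δa/a)² = (3×0.0292)² = 0.00768;  (2·δc/c)² = (2×0.113)² = 0.0508;  (2·δq/q)² = (2×0.0471)² = 0.00889
δQ/Q = √(0.0729) = 0.270
Q = 7.13e+10, so δQ = 0.270 × 7.13e+10 = 1.92e+10.

1.92e+10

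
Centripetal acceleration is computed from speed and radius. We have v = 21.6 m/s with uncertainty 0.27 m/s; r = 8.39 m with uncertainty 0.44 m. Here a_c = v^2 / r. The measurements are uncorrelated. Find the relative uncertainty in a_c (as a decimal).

a_c is a product of powers, so relative uncertainties combine in quadrature:
  (2·δv/v)² = (2×0.0125)² = 0.000625;  (-1·δr/r)² = (-1×0.0524)² = 0.00275
δa_c/a_c = √(0.00338) = 0.0581

0.0581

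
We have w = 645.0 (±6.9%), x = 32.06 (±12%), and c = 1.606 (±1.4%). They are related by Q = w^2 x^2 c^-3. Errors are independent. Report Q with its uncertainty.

Products/powers → add relative errors in quadrature, weighted by exponent:
  (2·δw/w)² = (2×0.0690)² = 0.0190;  (2·δx/x)² = (2×0.120)² = 0.0576;  (-3·δc/c)² = (-3×0.0140)² = 0.00176
δQ/Q = √(0.0784) = 0.280
Q = 1.032e+08, so δQ = 0.280 × 1.032e+08 = 2.89e+07.

(1.032 ± 0.289) × 10^8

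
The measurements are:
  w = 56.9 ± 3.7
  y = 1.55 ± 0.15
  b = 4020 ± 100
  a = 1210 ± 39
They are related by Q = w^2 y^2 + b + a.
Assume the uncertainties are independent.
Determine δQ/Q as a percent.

14.0%

Let p = w^2·y^2 = 7780. δp/p = √((2·δw/w)² + (2·δy/y)²) = √(0.0169 + 0.0375) = 0.233, so δp = 1810.
Q = p + b + a: δQ = √(δp² + δb² + δa²) = √(3.29e+06 + 10000 + 1520) = 1820
Q = 13000, so δQ/Q = 1820/13000 = 0.140.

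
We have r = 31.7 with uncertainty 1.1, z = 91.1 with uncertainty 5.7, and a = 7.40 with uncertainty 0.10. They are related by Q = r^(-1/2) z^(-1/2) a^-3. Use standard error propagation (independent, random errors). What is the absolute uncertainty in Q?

2.48e-06

Since Q is a product/quotient, work with relative uncertainties:
  (−½·δr/r)² = (-0.5×0.0347)² = 0.000301;  (−½·δz/z)² = (-0.5×0.0626)² = 0.000979;  (-3·δa/a)² = (-3×0.0135)² = 0.00164
δQ/Q = √(0.00292) = 0.0541
Q = 4.59e-05, so δQ = 0.0541 × 4.59e-05 = 2.48e-06.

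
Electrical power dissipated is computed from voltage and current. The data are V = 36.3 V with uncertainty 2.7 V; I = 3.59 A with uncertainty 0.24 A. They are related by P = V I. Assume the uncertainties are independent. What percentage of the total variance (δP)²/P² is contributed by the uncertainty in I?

(δP/P)² = (1·δV/V)² + (1·δI/I)²
  V term: (1×0.0744)² = 0.00553
  I term: (1×0.0669)² = 0.00447
Total = 0.0100. Share from I = 0.00447/0.0100 = 0.447.

44.7%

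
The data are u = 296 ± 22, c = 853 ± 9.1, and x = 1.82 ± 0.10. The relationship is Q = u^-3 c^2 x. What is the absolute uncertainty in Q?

0.0118

Each factor contributes (exponent × relative error)² to (δQ/Q)²:
  (-3·δu/u)² = (-3×0.0743)² = 0.0497;  (2·δc/c)² = (2×0.0107)² = 0.000455;  (1·δx/x)² = (1×0.0549)² = 0.00302
δQ/Q = √(0.0532) = 0.231
Q = 0.0511, so δQ = 0.231 × 0.0511 = 0.0118.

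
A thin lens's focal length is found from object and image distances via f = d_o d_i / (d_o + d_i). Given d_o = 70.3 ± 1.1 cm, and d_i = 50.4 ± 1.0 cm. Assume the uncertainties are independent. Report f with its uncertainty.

∂f/∂d_o = (d_i/(d_o+d_i))² = 0.174;  ∂f/∂d_i = (d_o/(d_o+d_i))² = 0.339
δf = √((∂f/∂d_o · δd_o)² + (∂f/∂d_i · δd_i)²) = √(0.0368 + 0.115) = 0.390 cm
f = 29.4 cm.

29.4 ± 0.390 cm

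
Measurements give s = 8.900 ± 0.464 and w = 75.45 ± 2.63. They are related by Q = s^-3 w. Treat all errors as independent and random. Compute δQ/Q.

0.160

Relative error in a monomial: (δQ/Q)² = Σ (nᵢ · δxᵢ/xᵢ)².
  (-3·δs/s)² = (-3×0.0521)² = 0.0245;  (1·δw/w)² = (1×0.0349)² = 0.00122
δQ/Q = √(0.0257) = 0.160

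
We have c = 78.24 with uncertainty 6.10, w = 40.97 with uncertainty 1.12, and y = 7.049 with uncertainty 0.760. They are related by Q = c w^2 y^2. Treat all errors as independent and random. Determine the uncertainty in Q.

Products/powers → add relative errors in quadrature, weighted by exponent:
  (1·δc/c)² = (1×0.0780)² = 0.00608;  (2·δw/w)² = (2×0.0273)² = 0.00299;  (2·δy/y)² = (2×0.108)² = 0.0465
δQ/Q = √(0.0556) = 0.236
Q = 6.526e+06, so δQ = 0.236 × 6.526e+06 = 1.54e+06.

1.54e+06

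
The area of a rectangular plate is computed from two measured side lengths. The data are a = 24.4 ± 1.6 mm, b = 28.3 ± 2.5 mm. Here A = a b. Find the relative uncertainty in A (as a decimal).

Relative error in a monomial: (δA/A)² = Σ (nᵢ · δxᵢ/xᵢ)².
  (1·δa/a)² = (1×0.0656)² = 0.00430;  (1·δb/b)² = (1×0.0883)² = 0.00780
δA/A = √(0.0121) = 0.110

0.110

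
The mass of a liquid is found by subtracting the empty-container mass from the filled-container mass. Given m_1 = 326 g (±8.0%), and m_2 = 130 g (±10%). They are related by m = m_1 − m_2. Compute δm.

29.1 g

Sums and differences: (δm)² = Σ (cᵢ δxᵢ)².
  (δm_1)² = 680;  (δm_2)² = 169
δm = √(849) = 29.1 g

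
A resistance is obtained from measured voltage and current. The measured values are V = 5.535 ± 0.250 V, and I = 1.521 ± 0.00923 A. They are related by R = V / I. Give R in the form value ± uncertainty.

Since R is a product/quotient, work with relative uncertainties:
  (1·δV/V)² = (1×0.0452)² = 0.00204;  (-1·δI/I)² = (-1×0.00607)² = 3.68e-05
δR/R = √(0.00208) = 0.0456
R = 3.639 Ω, so δR = 0.0456 × 3.639 = 0.166 Ω.

3.639 ± 0.166 Ω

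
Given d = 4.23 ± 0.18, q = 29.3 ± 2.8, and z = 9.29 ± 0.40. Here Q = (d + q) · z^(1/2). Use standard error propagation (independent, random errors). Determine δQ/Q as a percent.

8.64%

Let u = d + q = 33.5. δu = √(δd² + δq²) = √(0.0324 + 7.84) = 2.81, so δu/u = 0.0837.
Q is then a monomial in u, z:
δQ/Q = √((δu/u)² + (½·δz/z)²) = √(0.00700 + 0.000463) = 0.0864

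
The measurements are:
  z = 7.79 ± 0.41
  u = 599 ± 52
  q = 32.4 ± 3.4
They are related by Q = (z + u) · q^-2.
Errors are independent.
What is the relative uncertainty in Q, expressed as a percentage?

22.7%

Let w = z + u = 607. δw = √(δz² + δu²) = √(0.168 + 2700) = 52.0, so δw/w = 0.0857.
Q is then a monomial in w, q:
δQ/Q = √((δw/w)² + (-2·δq/q)²) = √(0.00734 + 0.0440) = 0.227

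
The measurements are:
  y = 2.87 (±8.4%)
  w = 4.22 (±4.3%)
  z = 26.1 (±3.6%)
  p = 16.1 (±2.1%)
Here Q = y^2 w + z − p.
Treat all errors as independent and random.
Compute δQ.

6.11

Let h = y^2·w = 34.8. δh/h = √((2·δy/y)² + (1·δw/w)²) = √(0.0282 + 0.00185) = 0.173, so δh = 6.03.
Q = h + z − p: δQ = √(δh² + δz² + δp²) = √(36.3 + 0.883 + 0.114) = 6.11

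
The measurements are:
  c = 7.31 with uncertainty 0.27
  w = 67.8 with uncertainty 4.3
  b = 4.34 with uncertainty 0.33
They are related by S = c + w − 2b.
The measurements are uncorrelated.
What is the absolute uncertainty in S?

4.36

Absolute uncertainties add in quadrature for a linear combination:
  (δc)² = 0.0729;  (δw)² = 18.5;  (2·δb)² = 0.436
δS = √(19.0) = 4.36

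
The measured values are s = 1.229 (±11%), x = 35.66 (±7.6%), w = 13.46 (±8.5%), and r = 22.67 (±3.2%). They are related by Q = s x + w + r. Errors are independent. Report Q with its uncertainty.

Let p = s·x = 43.83. δp/p = √((1·δs/s)² + (1·δx/x)²) = √(0.0121 + 0.00578) = 0.134, so δp = 5.86.
Q = p + w + r: δQ = √(δp² + δw² + δr²) = √(34.3 + 1.31 + 0.526) = 6.01
Q = 79.96.

79.96 ± 6.01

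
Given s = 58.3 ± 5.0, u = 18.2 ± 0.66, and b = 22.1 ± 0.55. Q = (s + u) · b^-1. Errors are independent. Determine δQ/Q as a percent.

Let w = s + u = 76.5. δw = √(δs² + δu²) = √(25.0 + 0.436) = 5.04, so δw/w = 0.0659.
Q is then a monomial in w, b:
δQ/Q = √((δw/w)² + (-1·δb/b)²) = √(0.00435 + 0.000619) = 0.0705

7.05%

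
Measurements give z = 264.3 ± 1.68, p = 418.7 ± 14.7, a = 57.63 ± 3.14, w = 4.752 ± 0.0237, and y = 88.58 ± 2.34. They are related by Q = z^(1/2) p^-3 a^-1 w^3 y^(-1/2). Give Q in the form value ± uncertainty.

Q is a product of powers, so relative uncertainties combine in quadrature:
  (½·δz/z)² = (0.5×0.00636)² = 1.01e-05;  (-3·δp/p)² = (-3×0.0351)² = 0.0111;  (-1·δa/a)² = (-1×0.0545)² = 0.00297;  (3·δw/w)² = (3×0.00499)² = 0.000224;  (−½·δy/y)² = (-0.5×0.0264)² = 0.000174
δQ/Q = √(0.0145) = 0.120
Q = 4.382e-08, so δQ = 0.120 × 4.382e-08 = 5.27e-09.

(4.382 ± 0.527) × 10^-8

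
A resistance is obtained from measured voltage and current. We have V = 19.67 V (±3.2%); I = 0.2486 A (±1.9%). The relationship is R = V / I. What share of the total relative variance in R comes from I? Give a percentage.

(δR/R)² = (1·δV/V)² + (-1·δI/I)²
  V term: (1×0.0320)² = 0.00102
  I term: (-1×0.0190)² = 0.000361
Total = 0.00138. Share from I = 0.000361/0.00138 = 0.261.

26.1%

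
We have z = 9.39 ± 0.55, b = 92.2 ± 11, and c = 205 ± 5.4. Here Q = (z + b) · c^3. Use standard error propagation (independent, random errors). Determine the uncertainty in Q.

Let u = z + b = 102. δu = √(δz² + δb²) = √(0.303 + 121) = 11.0, so δu/u = 0.108.
Q is then a monomial in u, c:
δQ/Q = √((δu/u)² + (3·δc/c)²) = √(0.0118 + 0.00624) = 0.134
Q = 8.75e+08, so δQ = 0.134 × 8.75e+08 = 1.17e+08.

1.17e+08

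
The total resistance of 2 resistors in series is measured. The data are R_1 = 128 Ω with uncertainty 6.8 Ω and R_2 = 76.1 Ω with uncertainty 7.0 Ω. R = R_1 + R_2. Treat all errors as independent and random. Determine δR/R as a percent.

4.78%

Absolute uncertainties add in quadrature for a linear combination:
  (δR_1)² = 46.2;  (δR_2)² = 49.0
δR = √(95.2) = 9.76 Ω
R = 204 Ω, so δR/R = 9.76/204 = 0.0478.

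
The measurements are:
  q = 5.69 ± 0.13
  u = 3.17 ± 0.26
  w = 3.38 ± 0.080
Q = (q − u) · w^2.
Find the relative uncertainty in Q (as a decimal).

Let h = q − u = 2.52. δh = √(δq² + δu²) = √(0.0169 + 0.0676) = 0.291, so δh/h = 0.115.
Q is then a monomial in h, w:
δQ/Q = √((δh/h)² + (2·δw/w)²) = √(0.0133 + 0.00224) = 0.125

0.125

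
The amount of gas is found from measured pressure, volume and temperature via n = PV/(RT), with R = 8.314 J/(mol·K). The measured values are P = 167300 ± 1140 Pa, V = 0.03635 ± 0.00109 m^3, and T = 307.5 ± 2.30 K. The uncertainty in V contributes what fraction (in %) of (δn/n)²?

89.8%

(δn/n)² = (1·δP/P)² + (1·δV/V)² + (-1·δT/T)²
  P term: (1×0.00681)² = 4.64e-05
  V term: (1×0.0300)² = 0.000899
  T term: (-1×0.00748)² = 5.59e-05
Total = 0.00100. Share from V = 0.000899/0.00100 = 0.898.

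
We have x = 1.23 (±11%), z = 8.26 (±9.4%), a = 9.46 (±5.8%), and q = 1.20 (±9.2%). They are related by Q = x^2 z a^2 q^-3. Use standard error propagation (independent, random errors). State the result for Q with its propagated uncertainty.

Q is a product of powers, so relative uncertainties combine in quadrature:
  (2·δx/x)² = (2×0.110)² = 0.0484;  (1·δz/z)² = (1×0.0940)² = 0.00884;  (2·δa/a)² = (2×0.0580)² = 0.0135;  (-3·δq/q)² = (-3×0.0920)² = 0.0762
δQ/Q = √(0.147) = 0.383
Q = 647, so δQ = 0.383 × 647 = 248.

647 ± 248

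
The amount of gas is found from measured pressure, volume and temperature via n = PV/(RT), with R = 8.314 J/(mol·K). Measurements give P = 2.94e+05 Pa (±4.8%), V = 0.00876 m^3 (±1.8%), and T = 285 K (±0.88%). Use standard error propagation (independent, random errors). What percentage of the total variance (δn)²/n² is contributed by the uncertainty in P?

(δn/n)² = (1·δP/P)² + (1·δV/V)² + (-1·δT/T)²
  P term: (1×0.0480)² = 0.00230
  V term: (1×0.0180)² = 0.000324
  T term: (-1×0.00880)² = 7.74e-05
Total = 0.00271. Share from P = 0.00230/0.00271 = 0.852.

85.2%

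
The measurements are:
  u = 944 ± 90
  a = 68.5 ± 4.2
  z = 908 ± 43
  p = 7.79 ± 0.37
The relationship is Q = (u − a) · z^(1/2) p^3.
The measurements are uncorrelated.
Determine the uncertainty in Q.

2.21e+06

Let w = u − a = 876. δw = √(δu² + δa²) = √(8100 + 17.6) = 90.1, so δw/w = 0.103.
Q is then a monomial in w, z, p:
δQ/Q = √((δw/w)² + (½·δz/z)² + (3·δp/p)²) = √(0.0106 + 0.000561 + 0.0203) = 0.177
Q = 1.25e+07, so δQ = 0.177 × 1.25e+07 = 2.21e+06.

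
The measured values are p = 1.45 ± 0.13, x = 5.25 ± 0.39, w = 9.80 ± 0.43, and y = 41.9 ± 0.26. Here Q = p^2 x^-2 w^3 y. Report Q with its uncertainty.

For a monomial Q ∝ p^2, x^-2, w^3, y, fractional errors add in quadrature:
  (2·δp/p)² = (2×0.0897)² = 0.0322;  (-2·δx/x)² = (-2×0.0743)² = 0.0221;  (3·δw/w)² = (3×0.0439)² = 0.0173;  (1·δy/y)² = (1×0.00621)² = 3.85e-05
δQ/Q = √(0.0716) = 0.268
Q = 3010, so δQ = 0.268 × 3010 = 805.

3010 ± 805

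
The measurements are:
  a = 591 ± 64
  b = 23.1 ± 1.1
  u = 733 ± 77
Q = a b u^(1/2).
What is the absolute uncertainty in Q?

Relative error in a monomial: (δQ/Q)² = Σ (nᵢ · δxᵢ/xᵢ)².
  (1·δa/a)² = (1×0.108)² = 0.0117;  (1·δb/b)² = (1×0.0476)² = 0.00227;  (½·δu/u)² = (0.5×0.105)² = 0.00276
δQ/Q = √(0.0168) = 0.129
Q = 3.7e+05, so δQ = 0.129 × 3.7e+05 = 47800.

47800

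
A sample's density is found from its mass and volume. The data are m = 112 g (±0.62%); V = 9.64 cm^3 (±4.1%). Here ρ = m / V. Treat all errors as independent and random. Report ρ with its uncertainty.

For a monomial ρ ∝ m, V^-1, fractional errors add in quadrature:
  (1·δm/m)² = (1×0.00620)² = 3.84e-05;  (-1·δV/V)² = (-1×0.0410)² = 0.00168
δρ/ρ = √(0.00172) = 0.0415
ρ = 11.6 g/cm^3, so δρ = 0.0415 × 11.6 = 0.482 g/cm^3.

11.6 ± 0.482 g/cm^3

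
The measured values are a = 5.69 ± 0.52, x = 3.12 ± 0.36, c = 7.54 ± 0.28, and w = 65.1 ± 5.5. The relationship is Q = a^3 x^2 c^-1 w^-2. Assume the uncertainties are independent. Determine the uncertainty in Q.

0.0223

Since Q is a product/quotient, work with relative uncertainties:
  (3·δa/a)² = (3×0.0914)² = 0.0752;  (2·δx/x)² = (2×0.115)² = 0.0533;  (-1·δc/c)² = (-1×0.0371)² = 0.00138;  (-2·δw/w)² = (-2×0.0845)² = 0.0286
δQ/Q = √(0.158) = 0.398
Q = 0.0561, so δQ = 0.398 × 0.0561 = 0.0223.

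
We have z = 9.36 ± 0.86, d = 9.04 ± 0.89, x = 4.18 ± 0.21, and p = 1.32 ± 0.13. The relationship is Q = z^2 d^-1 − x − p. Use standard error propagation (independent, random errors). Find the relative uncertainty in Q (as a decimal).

Let w = z^2·d^-1 = 9.69. δw/w = √((2·δz/z)² + (-1·δd/d)²) = √(0.0338 + 0.00969) = 0.208, so δw = 2.02.
Q = w − x − p: δQ = √(δw² + δx² + δp²) = √(4.08 + 0.0441 + 0.0169) = 2.04
Q = 4.19, so δQ/Q = 2.04/4.19 = 0.486.

0.486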